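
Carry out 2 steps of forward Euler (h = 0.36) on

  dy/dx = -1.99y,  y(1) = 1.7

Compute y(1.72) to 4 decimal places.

0.1367

Euler: y_{n+1} = y_n + h·f(x_n, y_n).
x=1.000000, y=1.700000: f=-3.383000 → y ← 1.700000 + 0.36·(-3.383000) = 0.482120
x=1.360000, y=0.482120: f=-0.959419 → y ← 0.482120 + 0.36·(-0.959419) = 0.136729
y(1.72) ≈ 0.1367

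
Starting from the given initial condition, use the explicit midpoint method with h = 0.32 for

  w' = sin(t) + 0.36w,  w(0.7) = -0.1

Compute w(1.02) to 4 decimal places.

Midpoint: k1 = f(t_n, w_n); k2 = f(t_n + h/2, w_n + (h/2)·k1); w_{n+1} = w_n + h·k2.
t=0.700000, w=-0.100000:
  k1 = f(0.700000, -0.100000) = 0.608218
  k2 = f(0.860000, -0.002685) = 0.756876
  w ← -0.100000 + 0.32·0.756876 = 0.142200
w(1.02) ≈ 0.1422

0.1422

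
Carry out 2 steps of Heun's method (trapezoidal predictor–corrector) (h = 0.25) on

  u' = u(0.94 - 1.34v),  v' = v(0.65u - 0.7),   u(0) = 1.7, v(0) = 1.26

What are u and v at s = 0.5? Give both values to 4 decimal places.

1.0994, 1.3920

Heun on (u,v): k1 = f(s_n, state_n); k2 = f(s_n + h, state_n + h·k1); state_{n+1} = state_n + (h/2)·(k1 + k2).
0.000000: (1.700000, 1.260000)
  k1 = (-1.272280, 0.510300)
  predictor → (1.381930, 1.387575)
  k2 = (-1.270478, 0.275093)
  → (1.382155, 1.358174)
0.250000: (1.382155, 1.358174)
  k1 = (-1.216232, 0.269463)
  predictor → (1.078097, 1.425540)
  k2 = (-1.045995, 0.001088)
  → (1.099377, 1.391993)
(u(0.5), v(0.5)) ≈ (1.0994, 1.3920)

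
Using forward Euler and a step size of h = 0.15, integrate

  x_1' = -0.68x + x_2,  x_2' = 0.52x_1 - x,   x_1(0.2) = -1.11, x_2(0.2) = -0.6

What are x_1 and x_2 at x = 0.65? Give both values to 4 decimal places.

-1.5442, -1.0456

Euler on (x_1,x_2): x_1_{n+1} = x_1_n + h·x_1', x_2_{n+1} = x_2_n + h·x_2'.
0.200000: (-1.110000, -0.600000); f=(-0.736000, -0.777200) → (-1.220400, -0.716580)
0.350000: (-1.220400, -0.716580); f=(-0.954580, -0.984608) → (-1.363587, -0.864271)
0.500000: (-1.363587, -0.864271); f=(-1.204271, -1.209065) → (-1.544228, -1.045631)
(x_1(0.65), x_2(0.65)) ≈ (-1.5442, -1.0456)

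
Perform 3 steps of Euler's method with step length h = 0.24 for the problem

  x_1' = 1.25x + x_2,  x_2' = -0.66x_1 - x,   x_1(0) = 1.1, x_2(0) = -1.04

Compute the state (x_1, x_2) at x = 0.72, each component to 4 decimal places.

0.4374, -1.6217

Euler on (x_1,x_2): x_1_{n+1} = x_1_n + h·x_1', x_2_{n+1} = x_2_n + h·x_2'.
0.000000: (1.100000, -1.040000); f=(-1.040000, -0.726000) → (0.850400, -1.214240)
0.240000: (0.850400, -1.214240); f=(-0.914240, -0.801264) → (0.630982, -1.406543)
0.480000: (0.630982, -1.406543); f=(-0.806543, -0.896448) → (0.437412, -1.621691)
(x_1(0.72), x_2(0.72)) ≈ (0.4374, -1.6217)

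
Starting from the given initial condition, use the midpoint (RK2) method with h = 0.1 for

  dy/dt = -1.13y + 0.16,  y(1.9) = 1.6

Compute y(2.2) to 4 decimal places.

Midpoint: k1 = f(t_n, y_n); k2 = f(t_n + h/2, y_n + (h/2)·k1); y_{n+1} = y_n + h·k2.
t=1.900000, y=1.600000:
  k1 = f(1.900000, 1.600000) = -1.648000
  k2 = f(1.950000, 1.517600) = -1.554888
  y ← 1.600000 + 0.1·(-1.554888) = 1.444511
t=2.000000, y=1.444511:
  k1 = f(2.000000, 1.444511) = -1.472298
  k2 = f(2.050000, 1.370896) = -1.389113
  y ← 1.444511 + 0.1·(-1.389113) = 1.305600
t=2.100000, y=1.305600:
  k1 = f(2.100000, 1.305600) = -1.315328
  k2 = f(2.150000, 1.239834) = -1.241012
  y ← 1.305600 + 0.1·(-1.241012) = 1.181499
y(2.2) ≈ 1.1815

1.1815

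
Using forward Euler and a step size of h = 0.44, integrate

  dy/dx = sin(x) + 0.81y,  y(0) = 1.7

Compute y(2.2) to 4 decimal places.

Euler: y_{n+1} = y_n + h·f(x_n, y_n).
x=0.000000, y=1.700000: f=1.377000 → y ← 1.700000 + 0.44·1.377000 = 2.305880
x=0.440000, y=2.305880: f=2.293702 → y ← 2.305880 + 0.44·2.293702 = 3.315109
x=0.880000, y=3.315109: f=3.455977 → y ← 3.315109 + 0.44·3.455977 = 4.835739
x=1.320000, y=4.835739: f=4.885664 → y ← 4.835739 + 0.44·4.885664 = 6.985431
x=1.760000, y=6.985431: f=6.640353 → y ← 6.985431 + 0.44·6.640353 = 9.907186
y(2.2) ≈ 9.9072

9.9072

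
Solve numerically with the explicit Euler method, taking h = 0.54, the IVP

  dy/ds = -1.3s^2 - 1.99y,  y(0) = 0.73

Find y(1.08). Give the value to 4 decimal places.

-0.2006

Euler: y_{n+1} = y_n + h·f(s_n, y_n).
s=0.000000, y=0.730000: f=-1.452700 → y ← 0.730000 + 0.54·(-1.452700) = -0.054458
s=0.540000, y=-0.054458: f=-0.270709 → y ← -0.054458 + 0.54·(-0.270709) = -0.200641
y(1.08) ≈ -0.2006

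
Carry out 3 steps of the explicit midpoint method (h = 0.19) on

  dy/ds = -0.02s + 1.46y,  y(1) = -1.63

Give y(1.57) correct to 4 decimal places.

Midpoint: k1 = f(s_n, y_n); k2 = f(s_n + h/2, y_n + (h/2)·k1); y_{n+1} = y_n + h·k2.
s=1.000000, y=-1.630000:
  k1 = f(1.000000, -1.630000) = -2.399800
  k2 = f(1.095000, -1.857981) = -2.734552
  y ← -1.630000 + 0.19·(-2.734552) = -2.149565
s=1.190000, y=-2.149565:
  k1 = f(1.190000, -2.149565) = -3.162165
  k2 = f(1.285000, -2.449971) = -3.602657
  y ← -2.149565 + 0.19·(-3.602657) = -2.834070
s=1.380000, y=-2.834070:
  k1 = f(1.380000, -2.834070) = -4.165342
  k2 = f(1.475000, -3.229777) = -4.744975
  y ← -2.834070 + 0.19·(-4.744975) = -3.735615
y(1.57) ≈ -3.7356

-3.7356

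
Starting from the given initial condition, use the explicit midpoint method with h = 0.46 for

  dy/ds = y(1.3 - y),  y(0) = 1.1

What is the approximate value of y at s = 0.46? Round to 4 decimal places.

Midpoint: k1 = f(s_n, y_n); k2 = f(s_n + h/2, y_n + (h/2)·k1); y_{n+1} = y_n + h·k2.
s=0.000000, y=1.100000:
  k1 = f(0.000000, 1.100000) = 0.220000
  k2 = f(0.230000, 1.150600) = 0.171900
  y ← 1.100000 + 0.46·0.171900 = 1.179074
y(0.46) ≈ 1.1791

1.1791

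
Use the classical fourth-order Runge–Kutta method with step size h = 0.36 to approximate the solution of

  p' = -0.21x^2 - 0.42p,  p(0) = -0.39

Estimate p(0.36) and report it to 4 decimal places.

-0.3384

RK4: k1 = f(x_n, p_n); k2 = f(x_n + h/2, p_n + (h/2)·k1); k3 = f(x_n + h/2, p_n + (h/2)·k2); k4 = f(x_n + h, p_n + h·k3); p_{n+1} = p_n + (h/6)·(k1 + 2k2 + 2k3 + k4).
x=0.000000, p=-0.390000:
  k1 = f(0.000000, -0.390000) = 0.163800
  k2 = f(0.180000, -0.360516) = 0.144613
  k3 = f(0.180000, -0.363970) = 0.146063
  k4 = f(0.360000, -0.337417) = 0.114499
  p ← -0.390000 + (0.36/6)·(k1 + 2k2 + 2k3 + k4) = -0.338421
p(0.36) ≈ -0.3384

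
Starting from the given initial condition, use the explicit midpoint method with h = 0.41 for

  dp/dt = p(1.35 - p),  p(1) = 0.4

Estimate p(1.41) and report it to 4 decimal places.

0.5709

Midpoint: k1 = f(t_n, p_n); k2 = f(t_n + h/2, p_n + (h/2)·k1); p_{n+1} = p_n + h·k2.
t=1.000000, p=0.400000:
  k1 = f(1.000000, 0.400000) = 0.380000
  k2 = f(1.205000, 0.477900) = 0.416777
  p ← 0.400000 + 0.41·0.416777 = 0.570878
p(1.41) ≈ 0.5709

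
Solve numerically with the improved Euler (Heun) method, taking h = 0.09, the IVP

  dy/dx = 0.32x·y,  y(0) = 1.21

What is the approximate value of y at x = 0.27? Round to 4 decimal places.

Heun: k1 = f(x_n, y_n); k2 = f(x_n + h, y_n + h·k1); y_{n+1} = y_n + (h/2)·(k1 + k2).
x=0.000000, y=1.210000:
  k1 = f(0.000000, 1.210000) = 0.000000
  k2 = f(0.090000, 1.210000) = 0.034848
  y ← 1.210000 + (0.09/2)·(0.000000 + 0.034848) = 1.211568
x=0.090000, y=1.211568:
  k1 = f(0.090000, 1.211568) = 0.034893
  k2 = f(0.180000, 1.214709) = 0.069967
  y ← 1.211568 + (0.09/2)·(0.034893 + 0.069967) = 1.216287
x=0.180000, y=1.216287:
  k1 = f(0.180000, 1.216287) = 0.070058
  k2 = f(0.270000, 1.222592) = 0.105632
  y ← 1.216287 + (0.09/2)·(0.070058 + 0.105632) = 1.224193
y(0.27) ≈ 1.2242

1.2242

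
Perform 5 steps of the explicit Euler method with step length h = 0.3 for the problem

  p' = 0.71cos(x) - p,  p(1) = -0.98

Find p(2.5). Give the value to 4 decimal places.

Euler: p_{n+1} = p_n + h·f(x_n, p_n).
x=1.000000, p=-0.980000: f=1.363615 → p ← -0.980000 + 0.3·1.363615 = -0.570916
x=1.300000, p=-0.570916: f=0.760840 → p ← -0.570916 + 0.3·0.760840 = -0.342664
x=1.600000, p=-0.342664: f=0.321932 → p ← -0.342664 + 0.3·0.321932 = -0.246084
x=1.900000, p=-0.246084: f=0.016548 → p ← -0.246084 + 0.3·0.016548 = -0.241120
x=2.200000, p=-0.241120: f=-0.176716 → p ← -0.241120 + 0.3·(-0.176716) = -0.294134
p(2.5) ≈ -0.2941

-0.2941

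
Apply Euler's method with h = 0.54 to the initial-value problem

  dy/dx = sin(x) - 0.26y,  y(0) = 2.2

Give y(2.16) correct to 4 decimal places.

Euler: y_{n+1} = y_n + h·f(x_n, y_n).
x=0.000000, y=2.200000: f=-0.572000 → y ← 2.200000 + 0.54·(-0.572000) = 1.891120
x=0.540000, y=1.891120: f=0.022445 → y ← 1.891120 + 0.54·0.022445 = 1.903240
x=1.080000, y=1.903240: f=0.387115 → y ← 1.903240 + 0.54·0.387115 = 2.112282
x=1.620000, y=2.112282: f=0.449596 → y ← 2.112282 + 0.54·0.449596 = 2.355064
y(2.16) ≈ 2.3551

2.3551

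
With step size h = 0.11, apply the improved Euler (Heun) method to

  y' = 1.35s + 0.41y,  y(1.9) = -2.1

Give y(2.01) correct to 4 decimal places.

-1.9002

Heun: k1 = f(s_n, y_n); k2 = f(s_n + h, y_n + h·k1); y_{n+1} = y_n + (h/2)·(k1 + k2).
s=1.900000, y=-2.100000:
  k1 = f(1.900000, -2.100000) = 1.704000
  k2 = f(2.010000, -1.912560) = 1.929350
  y ← -2.100000 + (0.11/2)·(1.704000 + 1.929350) = -1.900166
y(2.01) ≈ -1.9002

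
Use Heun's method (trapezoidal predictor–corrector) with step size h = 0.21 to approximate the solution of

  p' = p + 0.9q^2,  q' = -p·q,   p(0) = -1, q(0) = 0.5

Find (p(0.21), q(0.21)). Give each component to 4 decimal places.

-1.1689, 0.6264

Heun on (p,q): k1 = f(x_n, state_n); k2 = f(x_n + h, state_n + h·k1); state_{n+1} = state_n + (h/2)·(k1 + k2).
0.000000: (-1.000000, 0.500000)
  k1 = (-0.775000, 0.500000)
  predictor → (-1.162750, 0.605000)
  k2 = (-0.833327, 0.703464)
  → (-1.168874, 0.626364)
(p(0.21), q(0.21)) ≈ (-1.1689, 0.6264)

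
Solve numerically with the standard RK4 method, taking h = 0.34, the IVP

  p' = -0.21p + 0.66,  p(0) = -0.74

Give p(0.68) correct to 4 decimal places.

RK4: k1 = f(t_n, p_n); k2 = f(t_n + h/2, p_n + (h/2)·k1); k3 = f(t_n + h/2, p_n + (h/2)·k2); k4 = f(t_n + h, p_n + h·k3); p_{n+1} = p_n + (h/6)·(k1 + 2k2 + 2k3 + k4).
t=0.000000, p=-0.740000:
  k1 = f(0.000000, -0.740000) = 0.815400
  k2 = f(0.170000, -0.601382) = 0.786290
  k3 = f(0.170000, -0.606331) = 0.787329
  k4 = f(0.340000, -0.472308) = 0.759185
  p ← -0.740000 + (0.34/6)·(k1 + 2k2 + 2k3 + k4) = -0.472430
t=0.340000, p=-0.472430:
  k1 = f(0.340000, -0.472430) = 0.759210
  k2 = f(0.510000, -0.343364) = 0.732106
  k3 = f(0.510000, -0.347972) = 0.733074
  k4 = f(0.680000, -0.223185) = 0.706869
  p ← -0.472430 + (0.34/6)·(k1 + 2k2 + 2k3 + k4) = -0.223298
p(0.68) ≈ -0.2233

-0.2233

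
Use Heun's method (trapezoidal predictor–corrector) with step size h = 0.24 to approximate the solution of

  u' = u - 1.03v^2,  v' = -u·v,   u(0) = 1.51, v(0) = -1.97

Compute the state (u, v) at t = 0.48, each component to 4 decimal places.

Heun on (u,v): k1 = f(t_n, state_n); k2 = f(t_n + h, state_n + h·k1); state_{n+1} = state_n + (h/2)·(k1 + k2).
0.000000: (1.510000, -1.970000)
  k1 = (-2.487327, 2.974700)
  predictor → (0.913042, -1.256072)
  k2 = (-0.712007, 1.146846)
  → (1.126080, -1.475414)
0.240000: (1.126080, -1.475414)
  k1 = (-1.116073, 1.661435)
  predictor → (0.858222, -1.076670)
  k2 = (-0.335773, 0.924022)
  → (0.951858, -1.165160)
(u(0.48), v(0.48)) ≈ (0.9519, -1.1652)

0.9519, -1.1652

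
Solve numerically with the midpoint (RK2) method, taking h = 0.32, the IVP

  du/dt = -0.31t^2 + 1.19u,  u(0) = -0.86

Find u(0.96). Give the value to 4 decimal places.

Midpoint: k1 = f(t_n, u_n); k2 = f(t_n + h/2, u_n + (h/2)·k1); u_{n+1} = u_n + h·k2.
t=0.000000, u=-0.860000:
  k1 = f(0.000000, -0.860000) = -1.023400
  k2 = f(0.160000, -1.023744) = -1.226191
  u ← -0.860000 + 0.32·(-1.226191) = -1.252381
t=0.320000, u=-1.252381:
  k1 = f(0.320000, -1.252381) = -1.522078
  k2 = f(0.480000, -1.495914) = -1.851561
  u ← -1.252381 + 0.32·(-1.851561) = -1.844881
t=0.640000, u=-1.844881:
  k1 = f(0.640000, -1.844881) = -2.322384
  k2 = f(0.800000, -2.216462) = -2.835990
  u ← -1.844881 + 0.32·(-2.835990) = -2.752398
u(0.96) ≈ -2.7524

-2.7524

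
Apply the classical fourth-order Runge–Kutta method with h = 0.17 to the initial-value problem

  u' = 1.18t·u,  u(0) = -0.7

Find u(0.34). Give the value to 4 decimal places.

RK4: k1 = f(t_n, u_n); k2 = f(t_n + h/2, u_n + (h/2)·k1); k3 = f(t_n + h/2, u_n + (h/2)·k2); k4 = f(t_n + h, u_n + h·k3); u_{n+1} = u_n + (h/6)·(k1 + 2k2 + 2k3 + k4).
t=0.000000, u=-0.700000:
  k1 = f(0.000000, -0.700000) = 0.000000
  k2 = f(0.085000, -0.700000) = -0.070210
  k3 = f(0.085000, -0.705968) = -0.070809
  k4 = f(0.170000, -0.712037) = -0.142835
  u ← -0.700000 + (0.17/6)·(k1 + 2k2 + 2k3 + k4) = -0.712038
t=0.170000, u=-0.712038:
  k1 = f(0.170000, -0.712038) = -0.142835
  k2 = f(0.255000, -0.724179) = -0.217905
  k3 = f(0.255000, -0.730560) = -0.219826
  k4 = f(0.340000, -0.749408) = -0.300663
  u ← -0.712038 + (0.17/6)·(k1 + 2k2 + 2k3 + k4) = -0.749409
u(0.34) ≈ -0.7494

-0.7494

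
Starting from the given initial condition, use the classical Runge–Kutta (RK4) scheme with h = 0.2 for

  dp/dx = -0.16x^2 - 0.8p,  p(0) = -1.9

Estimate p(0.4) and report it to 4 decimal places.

RK4: k1 = f(x_n, p_n); k2 = f(x_n + h/2, p_n + (h/2)·k1); k3 = f(x_n + h/2, p_n + (h/2)·k2); k4 = f(x_n + h, p_n + h·k3); p_{n+1} = p_n + (h/6)·(k1 + 2k2 + 2k3 + k4).
x=0.000000, p=-1.900000:
  k1 = f(0.000000, -1.900000) = 1.520000
  k2 = f(0.100000, -1.748000) = 1.396800
  k3 = f(0.100000, -1.760320) = 1.406656
  k4 = f(0.200000, -1.618669) = 1.288535
  p ← -1.900000 + (0.2/6)·(k1 + 2k2 + 2k3 + k4) = -1.619485
x=0.200000, p=-1.619485:
  k1 = f(0.200000, -1.619485) = 1.289188
  k2 = f(0.300000, -1.490566) = 1.178053
  k3 = f(0.300000, -1.501680) = 1.186944
  k4 = f(0.400000, -1.382096) = 1.080077
  p ← -1.619485 + (0.2/6)·(k1 + 2k2 + 2k3 + k4) = -1.382843
p(0.4) ≈ -1.3828

-1.3828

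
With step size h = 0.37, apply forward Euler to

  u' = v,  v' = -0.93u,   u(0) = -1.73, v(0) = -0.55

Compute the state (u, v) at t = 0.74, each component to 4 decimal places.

Euler on (u,v): u_{n+1} = u_n + h·u', v_{n+1} = v_n + h·v'.
0.000000: (-1.730000, -0.550000); f=(-0.550000, 1.608900) → (-1.933500, 0.045293)
0.370000: (-1.933500, 0.045293); f=(0.045293, 1.798155) → (-1.916742, 0.710610)
(u(0.74), v(0.74)) ≈ (-1.9167, 0.7106)

-1.9167, 0.7106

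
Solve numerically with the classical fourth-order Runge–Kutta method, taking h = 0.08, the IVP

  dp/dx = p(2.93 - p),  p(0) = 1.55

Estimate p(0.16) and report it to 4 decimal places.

1.8817

RK4: k1 = f(x_n, p_n); k2 = f(x_n + h/2, p_n + (h/2)·k1); k3 = f(x_n + h/2, p_n + (h/2)·k2); k4 = f(x_n + h, p_n + h·k3); p_{n+1} = p_n + (h/6)·(k1 + 2k2 + 2k3 + k4).
x=0.000000, p=1.550000:
  k1 = f(0.000000, 1.550000) = 2.139000
  k2 = f(0.040000, 1.635560) = 2.117134
  k3 = f(0.040000, 1.634685) = 2.117432
  k4 = f(0.080000, 1.719395) = 2.081508
  p ← 1.550000 + (0.08/6)·(k1 + 2k2 + 2k3 + k4) = 1.719195
x=0.080000, p=1.719195:
  k1 = f(0.080000, 1.719195) = 2.081610
  k2 = f(0.120000, 1.802460) = 2.032346
  k3 = f(0.120000, 1.800489) = 2.033672
  k4 = f(0.160000, 1.881889) = 1.972429
  p ← 1.719195 + (0.08/6)·(k1 + 2k2 + 2k3 + k4) = 1.881676
p(0.16) ≈ 1.8817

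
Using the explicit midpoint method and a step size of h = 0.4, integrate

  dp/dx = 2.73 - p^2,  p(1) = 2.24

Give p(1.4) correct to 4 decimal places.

Midpoint: k1 = f(x_n, p_n); k2 = f(x_n + h/2, p_n + (h/2)·k1); p_{n+1} = p_n + h·k2.
x=1.000000, p=2.240000:
  k1 = f(1.000000, 2.240000) = -2.287600
  k2 = f(1.200000, 1.782480) = -0.447235
  p ← 2.240000 + 0.4·(-0.447235) = 2.061106
p(1.4) ≈ 2.0611

2.0611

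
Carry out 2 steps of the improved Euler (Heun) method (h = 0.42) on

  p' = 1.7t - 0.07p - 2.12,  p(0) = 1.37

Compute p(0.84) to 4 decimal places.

Heun: k1 = f(t_n, p_n); k2 = f(t_n + h, p_n + h·k1); p_{n+1} = p_n + (h/2)·(k1 + k2).
t=0.000000, p=1.370000:
  k1 = f(0.000000, 1.370000) = -2.215900
  k2 = f(0.420000, 0.439322) = -1.436753
  p ← 1.370000 + (0.42/2)·(-2.215900 + (-1.436753)) = 0.602943
t=0.420000, p=0.602943:
  k1 = f(0.420000, 0.602943) = -1.448206
  k2 = f(0.840000, -0.005304) = -0.691629
  p ← 0.602943 + (0.42/2)·(-1.448206 + (-0.691629)) = 0.153578
p(0.84) ≈ 0.1536

0.1536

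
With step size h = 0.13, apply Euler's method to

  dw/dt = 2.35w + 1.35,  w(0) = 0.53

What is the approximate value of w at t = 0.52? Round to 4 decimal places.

2.6337

Euler: w_{n+1} = w_n + h·f(t_n, w_n).
t=0.000000, w=0.530000: f=2.595500 → w ← 0.530000 + 0.13·2.595500 = 0.867415
t=0.130000, w=0.867415: f=3.388425 → w ← 0.867415 + 0.13·3.388425 = 1.307910
t=0.260000, w=1.307910: f=4.423589 → w ← 1.307910 + 0.13·4.423589 = 1.882977
t=0.390000, w=1.882977: f=5.774996 → w ← 1.882977 + 0.13·5.774996 = 2.633726
w(0.52) ≈ 2.6337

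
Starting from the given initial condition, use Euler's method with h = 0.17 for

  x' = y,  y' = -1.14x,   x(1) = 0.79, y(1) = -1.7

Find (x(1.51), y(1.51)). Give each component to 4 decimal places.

Euler on (x,y): x_{n+1} = x_n + h·x', y_{n+1} = y_n + h·y'.
1.000000: (0.790000, -1.700000); f=(-1.700000, -0.900600) → (0.501000, -1.853102)
1.170000: (0.501000, -1.853102); f=(-1.853102, -0.571140) → (0.185973, -1.950196)
1.340000: (0.185973, -1.950196); f=(-1.950196, -0.212009) → (-0.145561, -1.986237)
(x(1.51), y(1.51)) ≈ (-0.1456, -1.9862)

-0.1456, -1.9862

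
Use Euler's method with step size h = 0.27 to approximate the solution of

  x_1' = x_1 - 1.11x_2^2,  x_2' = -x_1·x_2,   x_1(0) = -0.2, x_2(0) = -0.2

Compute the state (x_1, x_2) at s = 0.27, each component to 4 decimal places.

-0.2660, -0.2108

Euler on (x_1,x_2): x_1_{n+1} = x_1_n + h·x_1', x_2_{n+1} = x_2_n + h·x_2'.
0.000000: (-0.200000, -0.200000); f=(-0.244400, -0.040000) → (-0.265988, -0.210800)
(x_1(0.27), x_2(0.27)) ≈ (-0.2660, -0.2108)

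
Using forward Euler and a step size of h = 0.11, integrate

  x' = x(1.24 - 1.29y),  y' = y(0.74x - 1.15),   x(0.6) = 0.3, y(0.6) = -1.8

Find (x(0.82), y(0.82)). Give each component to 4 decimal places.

Euler on (x,y): x_{n+1} = x_n + h·x', y_{n+1} = y_n + h·y'.
0.600000: (0.300000, -1.800000); f=(1.068600, 1.670400) → (0.417546, -1.616256)
0.710000: (0.417546, -1.616256); f=(1.388328, 1.359297) → (0.570262, -1.466733)
(x(0.82), y(0.82)) ≈ (0.5703, -1.4667)

0.5703, -1.4667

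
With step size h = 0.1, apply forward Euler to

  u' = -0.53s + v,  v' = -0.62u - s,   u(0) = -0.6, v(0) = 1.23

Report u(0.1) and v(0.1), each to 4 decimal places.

Euler on (u,v): u_{n+1} = u_n + h·u', v_{n+1} = v_n + h·v'.
0.000000: (-0.600000, 1.230000); f=(1.230000, 0.372000) → (-0.477000, 1.267200)
(u(0.1), v(0.1)) ≈ (-0.4770, 1.2672)

-0.4770, 1.2672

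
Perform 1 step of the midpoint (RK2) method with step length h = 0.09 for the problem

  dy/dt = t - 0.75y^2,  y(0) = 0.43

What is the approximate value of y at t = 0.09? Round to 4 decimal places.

Midpoint: k1 = f(t_n, y_n); k2 = f(t_n + h/2, y_n + (h/2)·k1); y_{n+1} = y_n + h·k2.
t=0.000000, y=0.430000:
  k1 = f(0.000000, 0.430000) = -0.138675
  k2 = f(0.045000, 0.423760) = -0.089679
  y ← 0.430000 + 0.09·(-0.089679) = 0.421929
y(0.09) ≈ 0.4219

0.4219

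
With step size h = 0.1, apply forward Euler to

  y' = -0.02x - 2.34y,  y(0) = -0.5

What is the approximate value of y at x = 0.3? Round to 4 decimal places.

Euler: y_{n+1} = y_n + h·f(x_n, y_n).
x=0.000000, y=-0.500000: f=1.170000 → y ← -0.500000 + 0.1·1.170000 = -0.383000
x=0.100000, y=-0.383000: f=0.894220 → y ← -0.383000 + 0.1·0.894220 = -0.293578
x=0.200000, y=-0.293578: f=0.682973 → y ← -0.293578 + 0.1·0.682973 = -0.225281
y(0.3) ≈ -0.2253

-0.2253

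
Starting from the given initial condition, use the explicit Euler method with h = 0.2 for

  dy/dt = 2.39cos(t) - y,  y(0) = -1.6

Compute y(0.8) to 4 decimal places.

0.6359

Euler: y_{n+1} = y_n + h·f(t_n, y_n).
t=0.000000, y=-1.600000: f=3.990000 → y ← -1.600000 + 0.2·3.990000 = -0.802000
t=0.200000, y=-0.802000: f=3.144359 → y ← -0.802000 + 0.2·3.144359 = -0.173128
t=0.400000, y=-0.173128: f=2.374464 → y ← -0.173128 + 0.2·2.374464 = 0.301765
t=0.600000, y=0.301765: f=1.670788 → y ← 0.301765 + 0.2·1.670788 = 0.635922
y(0.8) ≈ 0.6359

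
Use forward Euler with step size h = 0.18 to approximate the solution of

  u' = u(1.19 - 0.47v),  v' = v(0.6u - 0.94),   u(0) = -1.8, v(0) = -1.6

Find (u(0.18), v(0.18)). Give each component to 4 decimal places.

-2.4292, -1.0182

Euler on (u,v): u_{n+1} = u_n + h·u', v_{n+1} = v_n + h·v'.
0.000000: (-1.800000, -1.600000); f=(-3.495600, 3.232000) → (-2.429208, -1.018240)
(u(0.18), v(0.18)) ≈ (-2.4292, -1.0182)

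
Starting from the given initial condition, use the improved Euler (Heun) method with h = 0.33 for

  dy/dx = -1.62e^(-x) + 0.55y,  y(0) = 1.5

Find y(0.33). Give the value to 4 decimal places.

1.2890

Heun: k1 = f(x_n, y_n); k2 = f(x_n + h, y_n + h·k1); y_{n+1} = y_n + (h/2)·(k1 + k2).
x=0.000000, y=1.500000:
  k1 = f(0.000000, 1.500000) = -0.795000
  k2 = f(0.330000, 1.237650) = -0.483949
  y ← 1.500000 + (0.33/2)·(-0.795000 + (-0.483949)) = 1.288973
y(0.33) ≈ 1.2890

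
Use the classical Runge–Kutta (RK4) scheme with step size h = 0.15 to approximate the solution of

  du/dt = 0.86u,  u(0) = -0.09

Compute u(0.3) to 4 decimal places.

RK4: k1 = f(t_n, u_n); k2 = f(t_n + h/2, u_n + (h/2)·k1); k3 = f(t_n + h/2, u_n + (h/2)·k2); k4 = f(t_n + h, u_n + h·k3); u_{n+1} = u_n + (h/6)·(k1 + 2k2 + 2k3 + k4).
t=0.000000, u=-0.090000:
  k1 = f(0.000000, -0.090000) = -0.077400
  k2 = f(0.075000, -0.095805) = -0.082392
  k3 = f(0.075000, -0.096179) = -0.082714
  k4 = f(0.150000, -0.102407) = -0.088070
  u ← -0.090000 + (0.15/6)·(k1 + 2k2 + 2k3 + k4) = -0.102392
t=0.150000, u=-0.102392:
  k1 = f(0.150000, -0.102392) = -0.088057
  k2 = f(0.225000, -0.108996) = -0.093737
  k3 = f(0.225000, -0.109422) = -0.094103
  k4 = f(0.300000, -0.116508) = -0.100197
  u ← -0.102392 + (0.15/6)·(k1 + 2k2 + 2k3 + k4) = -0.116490
u(0.3) ≈ -0.1165

-0.1165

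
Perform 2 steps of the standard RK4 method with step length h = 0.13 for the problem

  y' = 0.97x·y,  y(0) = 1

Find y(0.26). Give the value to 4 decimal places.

RK4: k1 = f(x_n, y_n); k2 = f(x_n + h/2, y_n + (h/2)·k1); k3 = f(x_n + h/2, y_n + (h/2)·k2); k4 = f(x_n + h, y_n + h·k3); y_{n+1} = y_n + (h/6)·(k1 + 2k2 + 2k3 + k4).
x=0.000000, y=1.000000:
  k1 = f(0.000000, 1.000000) = 0.000000
  k2 = f(0.065000, 1.000000) = 0.063050
  k3 = f(0.065000, 1.004098) = 0.063308
  k4 = f(0.130000, 1.008230) = 0.127138
  y ← 1.000000 + (0.13/6)·(k1 + 2k2 + 2k3 + k4) = 1.008230
x=0.130000, y=1.008230:
  k1 = f(0.130000, 1.008230) = 0.127138
  k2 = f(0.195000, 1.016494) = 0.192270
  k3 = f(0.195000, 1.020728) = 0.193071
  k4 = f(0.260000, 1.033329) = 0.260606
  y ← 1.008230 + (0.13/6)·(k1 + 2k2 + 2k3 + k4) = 1.033329
y(0.26) ≈ 1.0333

1.0333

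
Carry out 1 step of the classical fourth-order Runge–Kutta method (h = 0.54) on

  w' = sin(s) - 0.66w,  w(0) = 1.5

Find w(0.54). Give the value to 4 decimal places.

1.1771

RK4: k1 = f(s_n, w_n); k2 = f(s_n + h/2, w_n + (h/2)·k1); k3 = f(s_n + h/2, w_n + (h/2)·k2); k4 = f(s_n + h, w_n + h·k3); w_{n+1} = w_n + (h/6)·(k1 + 2k2 + 2k3 + k4).
s=0.000000, w=1.500000:
  k1 = f(0.000000, 1.500000) = -0.990000
  k2 = f(0.270000, 1.232700) = -0.546851
  k3 = f(0.270000, 1.352350) = -0.625820
  k4 = f(0.540000, 1.162057) = -0.252822
  w ← 1.500000 + (0.54/6)·(k1 + 2k2 + 2k3 + k4) = 1.177065
w(0.54) ≈ 1.1771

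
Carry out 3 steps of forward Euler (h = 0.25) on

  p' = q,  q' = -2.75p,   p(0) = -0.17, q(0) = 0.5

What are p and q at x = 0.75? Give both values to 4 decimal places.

0.2712, 0.5727

Euler on (p,q): p_{n+1} = p_n + h·p', q_{n+1} = q_n + h·q'.
0.000000: (-0.170000, 0.500000); f=(0.500000, 0.467500) → (-0.045000, 0.616875)
0.250000: (-0.045000, 0.616875); f=(0.616875, 0.123750) → (0.109219, 0.647813)
0.500000: (0.109219, 0.647813); f=(0.647813, -0.300352) → (0.271172, 0.572725)
(p(0.75), q(0.75)) ≈ (0.2712, 0.5727)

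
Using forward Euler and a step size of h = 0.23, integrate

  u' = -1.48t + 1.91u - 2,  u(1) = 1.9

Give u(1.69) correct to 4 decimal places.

1.7853

Euler: u_{n+1} = u_n + h·f(t_n, u_n).
t=1.000000, u=1.900000: f=0.149000 → u ← 1.900000 + 0.23·0.149000 = 1.934270
t=1.230000, u=1.934270: f=-0.125944 → u ← 1.934270 + 0.23·(-0.125944) = 1.905303
t=1.460000, u=1.905303: f=-0.521672 → u ← 1.905303 + 0.23·(-0.521672) = 1.785318
u(1.69) ≈ 1.7853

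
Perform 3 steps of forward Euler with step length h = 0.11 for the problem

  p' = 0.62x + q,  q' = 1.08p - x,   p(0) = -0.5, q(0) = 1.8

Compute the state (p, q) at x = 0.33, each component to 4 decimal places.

Euler on (p,q): p_{n+1} = p_n + h·p', q_{n+1} = q_n + h·q'.
0.000000: (-0.500000, 1.800000); f=(1.800000, -0.540000) → (-0.302000, 1.740600)
0.110000: (-0.302000, 1.740600); f=(1.808800, -0.436160) → (-0.103032, 1.692622)
0.220000: (-0.103032, 1.692622); f=(1.829022, -0.331275) → (0.098160, 1.656182)
(p(0.33), q(0.33)) ≈ (0.0982, 1.6562)

0.0982, 1.6562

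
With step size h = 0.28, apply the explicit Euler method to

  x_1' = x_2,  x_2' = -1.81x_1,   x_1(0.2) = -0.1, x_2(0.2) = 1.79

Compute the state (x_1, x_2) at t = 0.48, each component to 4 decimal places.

0.4012, 1.8407

Euler on (x_1,x_2): x_1_{n+1} = x_1_n + h·x_1', x_2_{n+1} = x_2_n + h·x_2'.
0.200000: (-0.100000, 1.790000); f=(1.790000, 0.181000) → (0.401200, 1.840680)
(x_1(0.48), x_2(0.48)) ≈ (0.4012, 1.8407)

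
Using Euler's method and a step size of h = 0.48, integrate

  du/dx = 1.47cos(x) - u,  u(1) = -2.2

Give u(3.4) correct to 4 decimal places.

Euler: u_{n+1} = u_n + h·f(x_n, u_n).
x=1.000000, u=-2.200000: f=2.994244 → u ← -2.200000 + 0.48·2.994244 = -0.762763
x=1.480000, u=-0.762763: f=0.896050 → u ← -0.762763 + 0.48·0.896050 = -0.332659
x=1.960000, u=-0.332659: f=-0.225135 → u ← -0.332659 + 0.48·(-0.225135) = -0.440724
x=2.440000, u=-0.440724: f=-0.682085 → u ← -0.440724 + 0.48·(-0.682085) = -0.768124
x=2.920000, u=-0.768124: f=-0.665932 → u ← -0.768124 + 0.48·(-0.665932) = -1.087772
u(3.4) ≈ -1.0878

-1.0878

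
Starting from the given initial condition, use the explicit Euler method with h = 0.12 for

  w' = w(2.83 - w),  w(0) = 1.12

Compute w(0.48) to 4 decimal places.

Euler: w_{n+1} = w_n + h·f(t_n, w_n).
t=0.000000, w=1.120000: f=1.915200 → w ← 1.120000 + 0.12·1.915200 = 1.349824
t=0.120000, w=1.349824: f=1.997977 → w ← 1.349824 + 0.12·1.997977 = 1.589581
t=0.240000, w=1.589581: f=1.971746 → w ← 1.589581 + 0.12·1.971746 = 1.826191
t=0.360000, w=1.826191: f=1.833147 → w ← 1.826191 + 0.12·1.833147 = 2.046168
w(0.48) ≈ 2.0462

2.0462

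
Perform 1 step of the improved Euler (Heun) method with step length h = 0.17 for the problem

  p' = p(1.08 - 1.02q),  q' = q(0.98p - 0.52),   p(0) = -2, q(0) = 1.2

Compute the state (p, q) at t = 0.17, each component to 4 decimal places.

-2.0372, 0.8036

Heun on (p,q): k1 = f(t_n, state_n); k2 = f(t_n + h, state_n + h·k1); state_{n+1} = state_n + (h/2)·(k1 + k2).
0.000000: (-2.000000, 1.200000)
  k1 = (0.288000, -2.976000)
  predictor → (-1.951040, 0.694080)
  k2 = (-0.725862, -1.688016)
  → (-2.037218, 0.803559)
(p(0.17), q(0.17)) ≈ (-2.0372, 0.8036)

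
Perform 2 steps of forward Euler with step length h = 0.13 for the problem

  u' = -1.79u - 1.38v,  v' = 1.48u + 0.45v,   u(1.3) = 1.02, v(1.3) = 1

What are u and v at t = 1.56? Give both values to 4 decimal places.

0.2378, 1.4442

Euler on (u,v): u_{n+1} = u_n + h·u', v_{n+1} = v_n + h·v'.
1.300000: (1.020000, 1.000000); f=(-3.205800, 1.959600) → (0.603246, 1.254748)
1.430000: (0.603246, 1.254748); f=(-2.811363, 1.457441) → (0.237769, 1.444215)
(u(1.56), v(1.56)) ≈ (0.2378, 1.4442)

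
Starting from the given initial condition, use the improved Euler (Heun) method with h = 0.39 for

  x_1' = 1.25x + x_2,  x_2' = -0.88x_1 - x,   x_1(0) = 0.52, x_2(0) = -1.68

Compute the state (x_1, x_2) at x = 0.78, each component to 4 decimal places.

Heun on (x_1,x_2): k1 = f(x_n, state_n); k2 = f(x_n + h, state_n + h·k1); state_{n+1} = state_n + (h/2)·(k1 + k2).
0.000000: (0.520000, -1.680000)
  k1 = (-1.680000, -0.457600)
  predictor → (-0.135200, -1.858464)
  k2 = (-1.370964, -0.271024)
  → (-0.074938, -1.822082)
0.390000: (-0.074938, -1.822082)
  k1 = (-1.334582, -0.324055)
  predictor → (-0.595425, -1.948463)
  k2 = (-0.973463, -0.256026)
  → (-0.525007, -1.935197)
(x_1(0.78), x_2(0.78)) ≈ (-0.5250, -1.9352)

-0.5250, -1.9352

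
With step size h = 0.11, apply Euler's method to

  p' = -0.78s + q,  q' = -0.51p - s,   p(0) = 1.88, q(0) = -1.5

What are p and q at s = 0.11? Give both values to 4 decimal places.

1.7150, -1.6055

Euler on (p,q): p_{n+1} = p_n + h·p', q_{n+1} = q_n + h·q'.
0.000000: (1.880000, -1.500000); f=(-1.500000, -0.958800) → (1.715000, -1.605468)
(p(0.11), q(0.11)) ≈ (1.7150, -1.6055)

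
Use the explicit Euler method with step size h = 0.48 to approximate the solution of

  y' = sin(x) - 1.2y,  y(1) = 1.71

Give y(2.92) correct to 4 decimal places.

Euler: y_{n+1} = y_n + h·f(x_n, y_n).
x=1.000000, y=1.710000: f=-1.210529 → y ← 1.710000 + 0.48·(-1.210529) = 1.128946
x=1.480000, y=1.128946: f=-0.358854 → y ← 1.128946 + 0.48·(-0.358854) = 0.956696
x=1.960000, y=0.956696: f=-0.222824 → y ← 0.956696 + 0.48·(-0.222824) = 0.849741
x=2.440000, y=0.849741: f=-0.374254 → y ← 0.849741 + 0.48·(-0.374254) = 0.670099
y(2.92) ≈ 0.6701

0.6701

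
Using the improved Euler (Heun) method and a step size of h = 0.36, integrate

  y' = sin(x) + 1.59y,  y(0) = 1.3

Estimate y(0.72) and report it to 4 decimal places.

Heun: k1 = f(x_n, y_n); k2 = f(x_n + h, y_n + h·k1); y_{n+1} = y_n + (h/2)·(k1 + k2).
x=0.000000, y=1.300000:
  k1 = f(0.000000, 1.300000) = 2.067000
  k2 = f(0.360000, 2.044120) = 3.602425
  y ← 1.300000 + (0.36/2)·(2.067000 + 3.602425) = 2.320497
x=0.360000, y=2.320497:
  k1 = f(0.360000, 2.320497) = 4.041864
  k2 = f(0.720000, 3.775567) = 6.662537
  y ← 2.320497 + (0.36/2)·(4.041864 + 6.662537) = 4.247289
y(0.72) ≈ 4.2473

4.2473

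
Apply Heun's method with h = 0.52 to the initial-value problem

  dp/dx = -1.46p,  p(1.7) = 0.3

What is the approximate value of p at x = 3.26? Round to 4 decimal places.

Heun: k1 = f(x_n, p_n); k2 = f(x_n + h, p_n + h·k1); p_{n+1} = p_n + (h/2)·(k1 + k2).
x=1.700000, p=0.300000:
  k1 = f(1.700000, 0.300000) = -0.438000
  k2 = f(2.220000, 0.072240) = -0.105470
  p ← 0.300000 + (0.52/2)·(-0.438000 + (-0.105470)) = 0.158698
x=2.220000, p=0.158698:
  k1 = f(2.220000, 0.158698) = -0.231699
  k2 = f(2.740000, 0.038214) = -0.055793
  p ← 0.158698 + (0.52/2)·(-0.231699 + (-0.055793)) = 0.083950
x=2.740000, p=0.083950:
  k1 = f(2.740000, 0.083950) = -0.122567
  k2 = f(3.260000, 0.020215) = -0.029514
  p ← 0.083950 + (0.52/2)·(-0.122567 + (-0.029514)) = 0.044409
p(3.26) ≈ 0.0444

0.0444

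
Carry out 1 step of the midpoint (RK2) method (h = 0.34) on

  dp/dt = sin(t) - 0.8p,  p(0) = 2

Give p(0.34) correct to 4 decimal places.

1.5875

Midpoint: k1 = f(t_n, p_n); k2 = f(t_n + h/2, p_n + (h/2)·k1); p_{n+1} = p_n + h·k2.
t=0.000000, p=2.000000:
  k1 = f(0.000000, 2.000000) = -1.600000
  k2 = f(0.170000, 1.728000) = -1.213218
  p ← 2.000000 + 0.34·(-1.213218) = 1.587506
p(0.34) ≈ 1.5875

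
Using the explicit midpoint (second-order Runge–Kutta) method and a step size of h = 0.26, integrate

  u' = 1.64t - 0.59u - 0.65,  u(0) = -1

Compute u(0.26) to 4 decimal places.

-0.9590

Midpoint: k1 = f(t_n, u_n); k2 = f(t_n + h/2, u_n + (h/2)·k1); u_{n+1} = u_n + h·k2.
t=0.000000, u=-1.000000:
  k1 = f(0.000000, -1.000000) = -0.060000
  k2 = f(0.130000, -1.007800) = 0.157802
  u ← -1.000000 + 0.26·0.157802 = -0.958971
u(0.26) ≈ -0.9590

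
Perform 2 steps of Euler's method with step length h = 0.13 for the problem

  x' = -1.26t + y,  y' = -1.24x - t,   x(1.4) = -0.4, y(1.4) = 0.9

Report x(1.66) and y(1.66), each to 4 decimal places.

Euler on (x,y): x_{n+1} = x_n + h·x', y_{n+1} = y_n + h·y'.
1.400000: (-0.400000, 0.900000); f=(-0.864000, -0.904000) → (-0.512320, 0.782480)
1.530000: (-0.512320, 0.782480); f=(-1.145320, -0.894723) → (-0.661212, 0.666166)
(x(1.66), y(1.66)) ≈ (-0.6612, 0.6662)

-0.6612, 0.6662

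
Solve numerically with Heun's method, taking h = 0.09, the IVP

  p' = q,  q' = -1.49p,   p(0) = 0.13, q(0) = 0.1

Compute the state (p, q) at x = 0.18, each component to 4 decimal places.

0.1448, 0.0629

Heun on (p,q): k1 = f(x_n, state_n); k2 = f(x_n + h, state_n + h·k1); state_{n+1} = state_n + (h/2)·(k1 + k2).
0.000000: (0.130000, 0.100000)
  k1 = (0.100000, -0.193700)
  predictor → (0.139000, 0.082567)
  k2 = (0.082567, -0.207110)
  → (0.138216, 0.081964)
0.090000: (0.138216, 0.081964)
  k1 = (0.081964, -0.205941)
  predictor → (0.145592, 0.063429)
  k2 = (0.063429, -0.216932)
  → (0.144758, 0.062934)
(p(0.18), q(0.18)) ≈ (0.1448, 0.0629)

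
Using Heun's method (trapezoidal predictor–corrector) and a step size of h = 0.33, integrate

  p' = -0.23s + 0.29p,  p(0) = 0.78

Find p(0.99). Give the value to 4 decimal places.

0.9161

Heun: k1 = f(s_n, p_n); k2 = f(s_n + h, p_n + h·k1); p_{n+1} = p_n + (h/2)·(k1 + k2).
s=0.000000, p=0.780000:
  k1 = f(0.000000, 0.780000) = 0.226200
  k2 = f(0.330000, 0.854646) = 0.171947
  p ← 0.780000 + (0.33/2)·(0.226200 + 0.171947) = 0.845694
s=0.330000, p=0.845694:
  k1 = f(0.330000, 0.845694) = 0.169351
  k2 = f(0.660000, 0.901580) = 0.109658
  p ← 0.845694 + (0.33/2)·(0.169351 + 0.109658) = 0.891731
s=0.660000, p=0.891731:
  k1 = f(0.660000, 0.891731) = 0.106802
  k2 = f(0.990000, 0.926976) = 0.041123
  p ← 0.891731 + (0.33/2)·(0.106802 + 0.041123) = 0.916139
p(0.99) ≈ 0.9161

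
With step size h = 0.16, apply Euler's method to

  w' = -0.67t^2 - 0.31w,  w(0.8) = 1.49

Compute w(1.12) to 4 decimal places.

Euler: w_{n+1} = w_n + h·f(t_n, w_n).
t=0.800000, w=1.490000: f=-0.890700 → w ← 1.490000 + 0.16·(-0.890700) = 1.347488
t=0.960000, w=1.347488: f=-1.035193 → w ← 1.347488 + 0.16·(-1.035193) = 1.181857
w(1.12) ≈ 1.1819

1.1819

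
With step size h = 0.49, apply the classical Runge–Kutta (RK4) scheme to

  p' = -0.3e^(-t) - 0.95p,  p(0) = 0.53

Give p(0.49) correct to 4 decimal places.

0.2418

RK4: k1 = f(t_n, p_n); k2 = f(t_n + h/2, p_n + (h/2)·k1); k3 = f(t_n + h/2, p_n + (h/2)·k2); k4 = f(t_n + h, p_n + h·k3); p_{n+1} = p_n + (h/6)·(k1 + 2k2 + 2k3 + k4).
t=0.000000, p=0.530000:
  k1 = f(0.000000, 0.530000) = -0.803500
  k2 = f(0.245000, 0.333143) = -0.551297
  k3 = f(0.245000, 0.394932) = -0.609997
  k4 = f(0.490000, 0.231101) = -0.403334
  p ← 0.530000 + (0.49/6)·(k1 + 2k2 + 2k3 + k4) = 0.241764
p(0.49) ≈ 0.2418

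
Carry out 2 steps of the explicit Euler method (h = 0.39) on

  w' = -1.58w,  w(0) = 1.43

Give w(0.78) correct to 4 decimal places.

0.2106

Euler: w_{n+1} = w_n + h·f(t_n, w_n).
t=0.000000, w=1.430000: f=-2.259400 → w ← 1.430000 + 0.39·(-2.259400) = 0.548834
t=0.390000, w=0.548834: f=-0.867158 → w ← 0.548834 + 0.39·(-0.867158) = 0.210642
w(0.78) ≈ 0.2106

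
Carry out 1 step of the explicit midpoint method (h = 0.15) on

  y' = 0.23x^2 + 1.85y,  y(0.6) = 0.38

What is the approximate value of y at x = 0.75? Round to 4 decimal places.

0.5175

Midpoint: k1 = f(x_n, y_n); k2 = f(x_n + h/2, y_n + (h/2)·k1); y_{n+1} = y_n + h·k2.
x=0.600000, y=0.380000:
  k1 = f(0.600000, 0.380000) = 0.785800
  k2 = f(0.675000, 0.438935) = 0.916824
  y ← 0.380000 + 0.15·0.916824 = 0.517524
y(0.75) ≈ 0.5175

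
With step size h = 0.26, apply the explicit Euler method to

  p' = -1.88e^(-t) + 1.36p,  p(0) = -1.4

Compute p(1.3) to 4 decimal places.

Euler: p_{n+1} = p_n + h·f(t_n, p_n).
t=0.000000, p=-1.400000: f=-3.784000 → p ← -1.400000 + 0.26·(-3.784000) = -2.383840
t=0.260000, p=-2.383840: f=-4.691599 → p ← -2.383840 + 0.26·(-4.691599) = -3.603656
t=0.520000, p=-3.603656: f=-6.018671 → p ← -3.603656 + 0.26·(-6.018671) = -5.168510
t=0.780000, p=-5.168510: f=-7.890977 → p ← -5.168510 + 0.26·(-7.890977) = -7.220164
t=1.040000, p=-7.220164: f=-10.483918 → p ← -7.220164 + 0.26·(-10.483918) = -9.945983
p(1.3) ≈ -9.9460

-9.9460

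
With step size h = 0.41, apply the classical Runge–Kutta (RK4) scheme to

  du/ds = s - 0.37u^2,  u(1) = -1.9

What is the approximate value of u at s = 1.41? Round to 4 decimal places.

-1.9841

RK4: k1 = f(s_n, u_n); k2 = f(s_n + h/2, u_n + (h/2)·k1); k3 = f(s_n + h/2, u_n + (h/2)·k2); k4 = f(s_n + h, u_n + h·k3); u_{n+1} = u_n + (h/6)·(k1 + 2k2 + 2k3 + k4).
s=1.000000, u=-1.900000:
  k1 = f(1.000000, -1.900000) = -0.335700
  k2 = f(1.205000, -1.968818) = -0.229211
  k3 = f(1.205000, -1.946988) = -0.197582
  k4 = f(1.410000, -1.981009) = -0.042026
  u ← -1.900000 + (0.41/6)·(k1 + 2k2 + 2k3 + k4) = -1.984140
u(1.41) ≈ -1.9841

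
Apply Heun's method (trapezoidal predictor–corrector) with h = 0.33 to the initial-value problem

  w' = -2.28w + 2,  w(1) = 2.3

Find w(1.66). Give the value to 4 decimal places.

Heun: k1 = f(s_n, w_n); k2 = f(s_n + h, w_n + h·k1); w_{n+1} = w_n + (h/2)·(k1 + k2).
s=1.000000, w=2.300000:
  k1 = f(1.000000, 2.300000) = -3.244000
  k2 = f(1.330000, 1.229480) = -0.803214
  w ← 2.300000 + (0.33/2)·(-3.244000 + (-0.803214)) = 1.632210
s=1.330000, w=1.632210:
  k1 = f(1.330000, 1.632210) = -1.721438
  k2 = f(1.660000, 1.064135) = -0.426228
  w ← 1.632210 + (0.33/2)·(-1.721438 + (-0.426228)) = 1.277845
w(1.66) ≈ 1.2778

1.2778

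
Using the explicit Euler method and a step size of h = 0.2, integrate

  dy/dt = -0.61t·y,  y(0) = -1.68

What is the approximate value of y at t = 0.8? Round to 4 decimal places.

-1.4449

Euler: y_{n+1} = y_n + h·f(t_n, y_n).
t=0.000000, y=-1.680000: f=0.000000 → y ← -1.680000 + 0.2·0.000000 = -1.680000
t=0.200000, y=-1.680000: f=0.204960 → y ← -1.680000 + 0.2·0.204960 = -1.639008
t=0.400000, y=-1.639008: f=0.399918 → y ← -1.639008 + 0.2·0.399918 = -1.559024
t=0.600000, y=-1.559024: f=0.570603 → y ← -1.559024 + 0.2·0.570603 = -1.444904
y(0.8) ≈ -1.4449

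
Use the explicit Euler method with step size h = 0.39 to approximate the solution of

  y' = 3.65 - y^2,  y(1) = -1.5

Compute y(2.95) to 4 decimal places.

1.8405

Euler: y_{n+1} = y_n + h·f(s_n, y_n).
s=1.000000, y=-1.500000: f=1.400000 → y ← -1.500000 + 0.39·1.400000 = -0.954000
s=1.390000, y=-0.954000: f=2.739884 → y ← -0.954000 + 0.39·2.739884 = 0.114555
s=1.780000, y=0.114555: f=3.636877 → y ← 0.114555 + 0.39·3.636877 = 1.532937
s=2.170000, y=1.532937: f=1.300105 → y ← 1.532937 + 0.39·1.300105 = 2.039978
s=2.560000, y=2.039978: f=-0.511509 → y ← 2.039978 + 0.39·(-0.511509) = 1.840489
y(2.95) ≈ 1.8405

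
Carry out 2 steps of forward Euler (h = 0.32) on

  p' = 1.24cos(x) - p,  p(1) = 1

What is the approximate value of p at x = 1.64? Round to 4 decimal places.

0.7067

Euler: p_{n+1} = p_n + h·f(x_n, p_n).
x=1.000000, p=1.000000: f=-0.330025 → p ← 1.000000 + 0.32·(-0.330025) = 0.894392
x=1.320000, p=0.894392: f=-0.586654 → p ← 0.894392 + 0.32·(-0.586654) = 0.706663
p(1.64) ≈ 0.7067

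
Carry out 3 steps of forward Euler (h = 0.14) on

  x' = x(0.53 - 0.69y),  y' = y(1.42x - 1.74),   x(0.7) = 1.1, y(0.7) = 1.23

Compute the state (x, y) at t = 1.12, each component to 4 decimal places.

0.9692, 1.1075

Euler on (x,y): x_{n+1} = x_n + h·x', y_{n+1} = y_n + h·y'.
0.700000: (1.100000, 1.230000); f=(-0.350570, -0.218940) → (1.050920, 1.199348)
0.840000: (1.050920, 1.199348); f=(-0.312702, -0.297071) → (1.007142, 1.157759)
0.980000: (1.007142, 1.157759); f=(-0.270774, -0.358741) → (0.969234, 1.107535)
(x(1.12), y(1.12)) ≈ (0.9692, 1.1075)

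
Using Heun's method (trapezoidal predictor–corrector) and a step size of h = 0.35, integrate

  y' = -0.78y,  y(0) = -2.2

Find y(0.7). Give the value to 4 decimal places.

Heun: k1 = f(s_n, y_n); k2 = f(s_n + h, y_n + h·k1); y_{n+1} = y_n + (h/2)·(k1 + k2).
s=0.000000, y=-2.200000:
  k1 = f(0.000000, -2.200000) = 1.716000
  k2 = f(0.350000, -1.599400) = 1.247532
  y ← -2.200000 + (0.35/2)·(1.716000 + 1.247532) = -1.681382
s=0.350000, y=-1.681382:
  k1 = f(0.350000, -1.681382) = 1.311478
  k2 = f(0.700000, -1.222365) = 0.953444
  y ← -1.681382 + (0.35/2)·(1.311478 + 0.953444) = -1.285020
y(0.7) ≈ -1.2850

-1.2850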